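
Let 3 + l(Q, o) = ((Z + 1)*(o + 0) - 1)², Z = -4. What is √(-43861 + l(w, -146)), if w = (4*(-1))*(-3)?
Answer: 3*√16345 ≈ 383.54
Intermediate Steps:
w = 12 (w = -4*(-3) = 12)
l(Q, o) = -3 + (-1 - 3*o)² (l(Q, o) = -3 + ((-4 + 1)*(o + 0) - 1)² = -3 + (-3*o - 1)² = -3 + (-1 - 3*o)²)
√(-43861 + l(w, -146)) = √(-43861 + (-3 + (1 + 3*(-146))²)) = √(-43861 + (-3 + (1 - 438)²)) = √(-43861 + (-3 + (-437)²)) = √(-43861 + (-3 + 190969)) = √(-43861 + 190966) = √147105 = 3*√16345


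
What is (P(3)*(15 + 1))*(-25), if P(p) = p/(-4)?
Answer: 300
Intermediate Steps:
P(p) = -p/4 (P(p) = p*(-1/4) = -p/4)
(P(3)*(15 + 1))*(-25) = ((-1/4*3)*(15 + 1))*(-25) = -3/4*16*(-25) = -12*(-25) = 300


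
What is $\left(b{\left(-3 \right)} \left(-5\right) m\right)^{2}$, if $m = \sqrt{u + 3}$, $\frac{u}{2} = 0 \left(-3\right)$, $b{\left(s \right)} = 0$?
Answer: $0$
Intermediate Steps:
$u = 0$ ($u = 2 \cdot 0 \left(-3\right) = 2 \cdot 0 = 0$)
$m = \sqrt{3}$ ($m = \sqrt{0 + 3} = \sqrt{3} \approx 1.732$)
$\left(b{\left(-3 \right)} \left(-5\right) m\right)^{2} = \left(0 \left(-5\right) \sqrt{3}\right)^{2} = \left(0 \sqrt{3}\right)^{2} = 0^{2} = 0$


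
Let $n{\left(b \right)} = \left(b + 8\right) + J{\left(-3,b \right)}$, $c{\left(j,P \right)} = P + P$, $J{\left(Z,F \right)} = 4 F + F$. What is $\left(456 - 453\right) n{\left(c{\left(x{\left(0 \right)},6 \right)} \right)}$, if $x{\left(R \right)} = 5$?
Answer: $240$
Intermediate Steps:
$J{\left(Z,F \right)} = 5 F$
$c{\left(j,P \right)} = 2 P$
$n{\left(b \right)} = 8 + 6 b$ ($n{\left(b \right)} = \left(b + 8\right) + 5 b = \left(8 + b\right) + 5 b = 8 + 6 b$)
$\left(456 - 453\right) n{\left(c{\left(x{\left(0 \right)},6 \right)} \right)} = \left(456 - 453\right) \left(8 + 6 \cdot 2 \cdot 6\right) = 3 \left(8 + 6 \cdot 12\right) = 3 \left(8 + 72\right) = 3 \cdot 80 = 240$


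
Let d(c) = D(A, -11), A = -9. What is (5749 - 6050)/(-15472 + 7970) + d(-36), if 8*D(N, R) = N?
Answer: -32555/30008 ≈ -1.0849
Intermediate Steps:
D(N, R) = N/8
d(c) = -9/8 (d(c) = (⅛)*(-9) = -9/8)
(5749 - 6050)/(-15472 + 7970) + d(-36) = (5749 - 6050)/(-15472 + 7970) - 9/8 = -301/(-7502) - 9/8 = -301*(-1/7502) - 9/8 = 301/7502 - 9/8 = -32555/30008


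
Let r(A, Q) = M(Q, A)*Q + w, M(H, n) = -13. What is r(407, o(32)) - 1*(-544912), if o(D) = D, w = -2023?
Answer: 542473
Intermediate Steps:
r(A, Q) = -2023 - 13*Q (r(A, Q) = -13*Q - 2023 = -2023 - 13*Q)
r(407, o(32)) - 1*(-544912) = (-2023 - 13*32) - 1*(-544912) = (-2023 - 416) + 544912 = -2439 + 544912 = 542473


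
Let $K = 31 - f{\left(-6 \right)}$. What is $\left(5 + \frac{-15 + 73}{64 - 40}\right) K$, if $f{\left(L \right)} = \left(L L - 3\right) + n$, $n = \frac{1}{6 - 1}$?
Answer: $- \frac{979}{60} \approx -16.317$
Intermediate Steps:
$n = \frac{1}{5} \approx 0.2$
$f{\left(L \right)} = - \frac{14}{5} + L^{2}$ ($f{\left(L \right)} = \left(L L - 3\right) + \frac{1}{5} = \left(L^{2} - 3\right) + \frac{1}{5} = \left(-3 + L^{2}\right) + \frac{1}{5} = - \frac{14}{5} + L^{2}$)
$K = - \frac{11}{5}$ ($K = 31 - \left(- \frac{14}{5} + \left(-6\right)^{2}\right) = 31 - \left(- \frac{14}{5} + 36\right) = 31 - \frac{166}{5} = - \frac{11}{5} \approx -2.2$)
$\left(5 + \frac{-15 + 73}{64 - 40}\right) K = \left(5 + \frac{-15 + 73}{64 - 40}\right) \left(- \frac{11}{5}\right) = \left(5 + \frac{58}{24}\right) \left(- \frac{11}{5}\right) = \left(5 + 58 \cdot \frac{1}{24}\right) \left(- \frac{11}{5}\right) = \left(5 + \frac{29}{12}\right) \left(- \frac{11}{5}\right) = \frac{89}{12} \left(- \frac{11}{5}\right) = - \frac{979}{60}$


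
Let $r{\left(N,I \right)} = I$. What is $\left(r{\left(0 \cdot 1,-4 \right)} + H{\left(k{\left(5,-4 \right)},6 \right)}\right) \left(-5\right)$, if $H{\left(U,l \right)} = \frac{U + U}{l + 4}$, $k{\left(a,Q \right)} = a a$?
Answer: $-5$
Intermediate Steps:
$k{\left(a,Q \right)} = a^{2}$
$H{\left(U,l \right)} = \frac{2 U}{4 + l}$
$\left(r{\left(0 \cdot 1,-4 \right)} + H{\left(k{\left(5,-4 \right)},6 \right)}\right) \left(-5\right) = \left(-4 + \frac{2 \cdot 5^{2}}{4 + 6}\right) \left(-5\right) = \left(-4 + 2 \cdot 25 \cdot \frac{1}{10}\right) \left(-5\right) = \left(-4 + 5\right) \left(-5\right) = 1 \left(-5\right) = -5$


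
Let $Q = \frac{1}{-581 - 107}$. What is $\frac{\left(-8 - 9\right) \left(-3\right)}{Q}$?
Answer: $-35088$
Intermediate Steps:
$Q = - \frac{1}{688}$ ($Q = \frac{1}{-688} = - \frac{1}{688} \approx -0.0014535$)
$\frac{\left(-8 - 9\right) \left(-3\right)}{Q} = \frac{\left(-8 - 9\right) \left(-3\right)}{- \frac{1}{688}} = \left(-17\right) \left(-3\right) \left(-688\right) = 51 \left(-688\right) = -35088$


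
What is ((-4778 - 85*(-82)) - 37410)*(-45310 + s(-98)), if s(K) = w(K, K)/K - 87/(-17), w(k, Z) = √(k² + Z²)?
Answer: 27124304894/17 + 35218*√2 ≈ 1.5956e+9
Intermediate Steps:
w(k, Z) = √(Z² + k²)
s(K) = 87/17 + √2*√(K²)/K (s(K) = √(K² + K²)/K - 87/(-17) = √(2*K²)/K - 87*(-1/17) = (√2*√(K²))/K + 87/17 = √2*√(K²)/K + 87/17 = 87/17 + √2*√(K²)/K)
((-4778 - 85*(-82)) - 37410)*(-45310 + s(-98)) = ((-4778 - 85*(-82)) - 37410)*(-45310 + (87/17 + √2*√((-98)²)/(-98))) = ((-4778 - 1*(-6970)) - 37410)*(-45310 + (87/17 + √2*(-1/98)*√9604)) = ((-4778 + 6970) - 37410)*(-45310 + (87/17 + √2*(-1/98)*98)) = (2192 - 37410)*(-45310 + (87/17 - √2)) = -35218*(-770183/17 - √2) = 27124304894/17 + 35218*√2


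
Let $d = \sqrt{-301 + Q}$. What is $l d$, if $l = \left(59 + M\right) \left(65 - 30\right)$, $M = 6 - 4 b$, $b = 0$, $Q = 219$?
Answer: $2275 i \sqrt{82} \approx 20601.0 i$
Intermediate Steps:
$M = 6$ ($M = 6 - 0 = 6 + 0 = 6$)
$l = 2275$ ($l = \left(59 + 6\right) \left(65 - 30\right) = 65 \cdot 35 = 2275$)
$d = i \sqrt{82}$ ($d = \sqrt{-301 + 219} = \sqrt{-82} = i \sqrt{82} \approx 9.0554 i$)
$l d = 2275 i \sqrt{82}$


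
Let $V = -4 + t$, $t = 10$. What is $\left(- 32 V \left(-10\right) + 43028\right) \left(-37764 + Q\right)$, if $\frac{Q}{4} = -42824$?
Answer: $-9396828880$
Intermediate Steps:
$V = 6$ ($V = -4 + 10 = 6$)
$Q = -171296$ ($Q = 4 \left(-42824\right) = -171296$)
$\left(- 32 V \left(-10\right) + 43028\right) \left(-37764 + Q\right) = \left(\left(-32\right) 6 \left(-10\right) + 43028\right) \left(-37764 - 171296\right) = \left(\left(-192\right) \left(-10\right) + 43028\right) \left(-209060\right) = \left(1920 + 43028\right) \left(-209060\right) = 44948 \left(-209060\right) = -9396828880$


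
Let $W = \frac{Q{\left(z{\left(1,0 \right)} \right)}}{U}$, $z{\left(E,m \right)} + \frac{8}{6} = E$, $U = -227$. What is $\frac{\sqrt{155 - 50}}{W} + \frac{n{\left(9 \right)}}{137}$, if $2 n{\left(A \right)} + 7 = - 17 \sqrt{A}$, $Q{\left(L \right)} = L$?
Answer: $- \frac{29}{137} + 681 \sqrt{105} \approx 6978.0$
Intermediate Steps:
$z{\left(E,m \right)} = - \frac{4}{3} + E$
$W = \frac{1}{681}$ ($W = \frac{- \frac{4}{3} + 1}{-227} = \left(- \frac{1}{3}\right) \left(- \frac{1}{227}\right) = \frac{1}{681} \approx 0.0014684$)
$n{\left(A \right)} = - \frac{7}{2} - \frac{17 \sqrt{A}}{2}$ ($n{\left(A \right)} = - \frac{7}{2} + \frac{\left(-17\right) \sqrt{A}}{2} = - \frac{7}{2} - \frac{17 \sqrt{A}}{2}$)
$\frac{\sqrt{155 - 50}}{W} + \frac{n{\left(9 \right)}}{137} = \sqrt{155 - 50} \frac{1}{\frac{1}{681}} + \frac{- \frac{7}{2} - \frac{17 \sqrt{9}}{2}}{137} = \sqrt{105} \cdot 681 + \left(- \frac{7}{2} - \frac{51}{2}\right) \frac{1}{137} = 681 \sqrt{105} + \left(- \frac{7}{2} - \frac{51}{2}\right) \frac{1}{137} = 681 \sqrt{105} - \frac{29}{137} = - \frac{29}{137} + 681 \sqrt{105}$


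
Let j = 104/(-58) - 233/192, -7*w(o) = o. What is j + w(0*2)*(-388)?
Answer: -16741/5568 ≈ -3.0066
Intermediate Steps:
w(o) = -o/7
j = -16741/5568 (j = 104*(-1/58) - 233*1/192 = -52/29 - 233/192 = -16741/5568 ≈ -3.0066)
j + w(0*2)*(-388) = -16741/5568 - 0*2*(-388) = -16741/5568 - 1/7*0*(-388) = -16741/5568 + 0*(-388) = -16741/5568 + 0 = -16741/5568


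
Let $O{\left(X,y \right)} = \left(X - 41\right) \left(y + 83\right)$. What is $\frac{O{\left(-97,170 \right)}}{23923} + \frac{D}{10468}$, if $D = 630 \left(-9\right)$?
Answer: $- \frac{250561581}{125212982} \approx -2.0011$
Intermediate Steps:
$D = -5670$
$O{\left(X,y \right)} = \left(-41 + X\right) \left(83 + y\right)$
$\frac{O{\left(-97,170 \right)}}{23923} + \frac{D}{10468} = \frac{-3403 - 6970 + 83 \left(-97\right) - 16490}{23923} - \frac{5670}{10468} = \left(-3403 - 6970 - 8051 - 16490\right) \frac{1}{23923} - \frac{2835}{5234} = \left(-34914\right) \frac{1}{23923} - \frac{2835}{5234} = - \frac{34914}{23923} - \frac{2835}{5234} = - \frac{250561581}{125212982}$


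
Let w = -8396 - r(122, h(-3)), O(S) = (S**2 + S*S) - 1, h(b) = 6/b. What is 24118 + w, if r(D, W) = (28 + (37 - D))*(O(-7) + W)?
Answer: 21137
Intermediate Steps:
O(S) = -1 + 2*S**2 (O(S) = (S**2 + S**2) - 1 = 2*S**2 - 1 = -1 + 2*S**2)
r(D, W) = (65 - D)*(97 + W) (r(D, W) = (28 + (37 - D))*((-1 + 2*(-7)**2) + W) = (65 - D)*((-1 + 2*49) + W) = (65 - D)*((-1 + 98) + W) = (65 - D)*(97 + W))
w = -2981 (w = -8396 - (6305 - 97*122 + 65*(6/(-3)) - 1*122*6/(-3)) = -8396 - (6305 - 11834 + 65*(6*(-1/3)) - 1*122*6*(-1/3)) = -8396 - (6305 - 11834 + 65*(-2) - 1*122*(-2)) = -8396 - (6305 - 11834 - 130 + 244) = -8396 - 1*(-5415) = -8396 + 5415 = -2981)
24118 + w = 24118 - 2981 = 21137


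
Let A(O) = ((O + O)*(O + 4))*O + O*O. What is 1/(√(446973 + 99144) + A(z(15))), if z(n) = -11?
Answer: -11/13484 - √546117/1928212 ≈ -0.0011990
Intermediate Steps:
A(O) = O² + 2*O²*(4 + O) (A(O) = ((2*O)*(4 + O))*O + O² = (2*O*(4 + O))*O + O² = 2*O²*(4 + O) + O² = O² + 2*O²*(4 + O))
1/(√(446973 + 99144) + A(z(15))) = 1/(√(446973 + 99144) + (-11)²*(9 + 2*(-11))) = 1/(√546117 + 121*(9 - 22)) = 1/(√546117 + 121*(-13)) = 1/(√546117 - 1573) = 1/(-1573 + √546117)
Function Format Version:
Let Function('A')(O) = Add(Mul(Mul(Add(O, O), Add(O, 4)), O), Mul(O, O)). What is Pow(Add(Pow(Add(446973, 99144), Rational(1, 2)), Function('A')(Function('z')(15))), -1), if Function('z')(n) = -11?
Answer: Add(Rational(-11, 13484), Mul(Rational(-1, 1928212), Pow(546117, Rational(1, 2)))) ≈ -0.0011990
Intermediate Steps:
Function('A')(O) = Add(Pow(O, 2), Mul(2, Pow(O, 2), Add(4, O))) (Function('A')(O) = Add(Mul(Mul(Mul(2, O), Add(4, O)), O), Pow(O, 2)) = Add(Mul(Mul(2, O, Add(4, O)), O), Pow(O, 2)) = Add(Mul(2, Pow(O, 2), Add(4, O)), Pow(O, 2)) = Add(Pow(O, 2), Mul(2, Pow(O, 2), Add(4, O))))
Pow(Add(Pow(Add(446973, 99144), Rational(1, 2)), Function('A')(Function('z')(15))), -1) = Pow(Add(Pow(Add(446973, 99144), Rational(1, 2)), Mul(Pow(-11, 2), Add(9, Mul(2, -11)))), -1) = Pow(Add(Pow(546117, Rational(1, 2)), Mul(121, Add(9, -22))), -1) = Pow(Add(Pow(546117, Rational(1, 2)), Mul(121, -13)), -1) = Pow(Add(Pow(546117, Rational(1, 2)), -1573), -1) = Pow(Add(-1573, Pow(546117, Rational(1, 2))), -1)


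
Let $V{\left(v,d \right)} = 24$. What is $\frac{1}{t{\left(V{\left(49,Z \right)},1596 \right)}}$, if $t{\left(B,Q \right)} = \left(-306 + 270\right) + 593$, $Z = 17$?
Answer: $\frac{1}{557} \approx 0.0017953$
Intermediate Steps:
$t{\left(B,Q \right)} = 557$ ($t{\left(B,Q \right)} = -36 + 593 = 557$)
$\frac{1}{t{\left(V{\left(49,Z \right)},1596 \right)}} = \frac{1}{557}$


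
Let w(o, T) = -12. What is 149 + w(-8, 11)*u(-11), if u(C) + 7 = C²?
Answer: -1219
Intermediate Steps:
u(C) = -7 + C²
149 + w(-8, 11)*u(-11) = 149 - 12*(-7 + (-11)²) = 149 - 12*(-7 + 121) = 149 - 12*114 = 149 - 1368 = -1219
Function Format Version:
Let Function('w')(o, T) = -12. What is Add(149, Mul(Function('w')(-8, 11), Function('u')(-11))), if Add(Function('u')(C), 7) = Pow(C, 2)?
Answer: -1219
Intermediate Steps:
Function('u')(C) = Add(-7, Pow(C, 2))
Add(149, Mul(Function('w')(-8, 11), Function('u')(-11))) = Add(149, Mul(-12, Add(-7, Pow(-11, 2)))) = Add(149, Mul(-12, Add(-7, 121))) = Add(149, Mul(-12, 114)) = Add(149, -1368) = -1219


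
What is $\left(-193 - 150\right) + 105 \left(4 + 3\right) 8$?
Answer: $5537$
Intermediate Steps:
$\left(-193 - 150\right) + 105 \left(4 + 3\right) 8 = -343 + 105 \cdot 7 \cdot 8 = -343 + 105 \cdot 56 = -343 + 5880 = 5537$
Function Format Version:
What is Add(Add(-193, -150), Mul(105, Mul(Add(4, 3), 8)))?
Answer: 5537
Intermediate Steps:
Add(Add(-193, -150), Mul(105, Mul(Add(4, 3), 8))) = Add(-343, Mul(105, Mul(7, 8))) = Add(-343, Mul(105, 56)) = Add(-343, 5880) = 5537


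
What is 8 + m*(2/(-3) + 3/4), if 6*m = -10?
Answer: 283/36 ≈ 7.8611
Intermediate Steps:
m = -5/3 (m = (⅙)*(-10) = -5/3 ≈ -1.6667)
8 + m*(2/(-3) + 3/4) = 8 - 5*(2/(-3) + 3/4)/3 = 8 - 5*(2*(-⅓) + 3*(¼))/3 = 8 - 5*(-⅔ + ¾)/3 = 8 - 5/3*1/12 = 8 - 5/36 = 283/36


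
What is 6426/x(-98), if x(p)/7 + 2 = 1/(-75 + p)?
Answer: -158814/347 ≈ -457.68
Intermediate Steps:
x(p) = -14 + 7/(-75 + p)
6426/x(-98) = 6426/((7*(151 - 2*(-98))/(-75 - 98))) = 6426/((7*(151 + 196)/(-173))) = 6426/((7*(-1/173)*347)) = 6426/(-2429/173) = 6426*(-173/2429) = -158814/347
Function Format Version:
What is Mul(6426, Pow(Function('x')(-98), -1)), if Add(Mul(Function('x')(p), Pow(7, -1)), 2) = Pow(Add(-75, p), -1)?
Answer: Rational(-158814, 347) ≈ -457.68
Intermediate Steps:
Function('x')(p) = Add(-14, Mul(7, Pow(Add(-75, p), -1)))
Mul(6426, Pow(Function('x')(-98), -1)) = Mul(6426, Pow(Mul(7, Pow(Add(-75, -98), -1), Add(151, Mul(-2, -98))), -1)) = Mul(6426, Pow(Mul(7, Pow(-173, -1), Add(151, 196)), -1)) = Mul(6426, Pow(Mul(7, Rational(-1, 173), 347), -1)) = Mul(6426, Pow(Rational(-2429, 173), -1)) = Mul(6426, Rational(-173, 2429)) = Rational(-158814, 347)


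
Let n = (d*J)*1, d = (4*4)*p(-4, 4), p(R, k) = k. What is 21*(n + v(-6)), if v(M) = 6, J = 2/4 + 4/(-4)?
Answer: -546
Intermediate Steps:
J = -½ (J = 2*(¼) + 4*(-¼) = ½ - 1 = -½ ≈ -0.50000)
d = 64 (d = (4*4)*4 = 16*4 = 64)
n = -32 (n = (64*(-½))*1 = -32*1 = -32)
21*(n + v(-6)) = 21*(-32 + 6) = 21*(-26) = -546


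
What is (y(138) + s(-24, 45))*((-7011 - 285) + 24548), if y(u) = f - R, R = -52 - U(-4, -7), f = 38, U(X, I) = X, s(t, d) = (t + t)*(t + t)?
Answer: 41232280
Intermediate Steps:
s(t, d) = 4*t² (s(t, d) = (2*t)*(2*t) = 4*t²)
R = -48 (R = -52 - 1*(-4) = -52 + 4 = -48)
y(u) = 86 (y(u) = 38 - 1*(-48) = 38 + 48 = 86)
(y(138) + s(-24, 45))*((-7011 - 285) + 24548) = (86 + 4*(-24)²)*((-7011 - 285) + 24548) = (86 + 4*576)*(-7296 + 24548) = (86 + 2304)*17252 = 2390*17252 = 41232280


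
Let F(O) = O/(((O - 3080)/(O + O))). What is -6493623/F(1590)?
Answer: 322516609/168540 ≈ 1913.6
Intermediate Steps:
F(O) = 2*O²/(-3080 + O) (F(O) = O/(((-3080 + O)/((2*O)))) = O/(((-3080 + O)*(1/(2*O)))) = O/(((-3080 + O)/(2*O))) = O*(2*O/(-3080 + O)) = 2*O²/(-3080 + O))
-6493623/F(1590) = -6493623/(2*1590²/(-3080 + 1590)) = -6493623/(2*2528100/(-1490)) = -6493623/(2*2528100*(-1/1490)) = -6493623/(-505620/149) = -6493623*(-149/505620) = 322516609/168540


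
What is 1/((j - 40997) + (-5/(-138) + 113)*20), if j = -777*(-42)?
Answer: -69/421057 ≈ -0.00016387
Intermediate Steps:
j = 32634
1/((j - 40997) + (-5/(-138) + 113)*20) = 1/((32634 - 40997) + (-5/(-138) + 113)*20) = 1/(-8363 + (-5*(-1/138) + 113)*20) = 1/(-8363 + (5/138 + 113)*20) = 1/(-8363 + (15599/138)*20) = 1/(-8363 + 155990/69) = 1/(-421057/69) = -69/421057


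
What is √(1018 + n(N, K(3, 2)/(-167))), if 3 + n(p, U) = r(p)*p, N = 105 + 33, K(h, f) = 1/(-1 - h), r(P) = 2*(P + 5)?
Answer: √40483 ≈ 201.20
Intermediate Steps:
r(P) = 10 + 2*P (r(P) = 2*(5 + P) = 10 + 2*P)
N = 138
n(p, U) = -3 + p*(10 + 2*p) (n(p, U) = -3 + (10 + 2*p)*p = -3 + p*(10 + 2*p))
√(1018 + n(N, K(3, 2)/(-167))) = √(1018 + (-3 + 2*138*(5 + 138))) = √(1018 + (-3 + 2*138*143)) = √(1018 + (-3 + 39468)) = √(1018 + 39465) = √40483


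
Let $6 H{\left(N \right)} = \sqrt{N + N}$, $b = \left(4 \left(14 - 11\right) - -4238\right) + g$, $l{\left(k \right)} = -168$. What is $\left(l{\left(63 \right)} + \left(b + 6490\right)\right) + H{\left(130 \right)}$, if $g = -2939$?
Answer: $7633 + \frac{\sqrt{65}}{3} \approx 7635.7$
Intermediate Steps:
$b = 1311$ ($b = \left(4 \left(14 - 11\right) - -4238\right) - 2939 = \left(4 \cdot 3 + 4238\right) - 2939 = \left(12 + 4238\right) - 2939 = 4250 - 2939 = 1311$)
$H{\left(N \right)} = \frac{\sqrt{2} \sqrt{N}}{6}$ ($H{\left(N \right)} = \frac{\sqrt{N + N}}{6} = \frac{\sqrt{2 N}}{6} = \frac{\sqrt{2} \sqrt{N}}{6}$)
$\left(l{\left(63 \right)} + \left(b + 6490\right)\right) + H{\left(130 \right)} = \left(-168 + \left(1311 + 6490\right)\right) + \frac{\sqrt{2} \sqrt{130}}{6} = \left(-168 + 7801\right) + \frac{\sqrt{65}}{3} = 7633 + \frac{\sqrt{65}}{3}$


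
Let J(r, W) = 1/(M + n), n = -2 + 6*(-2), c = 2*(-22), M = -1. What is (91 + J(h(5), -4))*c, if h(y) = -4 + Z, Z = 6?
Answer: -60016/15 ≈ -4001.1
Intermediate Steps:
c = -44
n = -14 (n = -2 - 12 = -14)
h(y) = 2 (h(y) = -4 + 6 = 2)
J(r, W) = -1/15 (J(r, W) = 1/(-1 - 14) = 1/(-15) = -1/15)
(91 + J(h(5), -4))*c = (91 - 1/15)*(-44) = (1364/15)*(-44) = -60016/15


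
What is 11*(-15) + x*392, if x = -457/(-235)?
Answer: 140369/235 ≈ 597.31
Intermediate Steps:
x = 457/235 (x = -457*(-1/235) = 457/235 ≈ 1.9447)
11*(-15) + x*392 = 11*(-15) + (457/235)*392 = -165 + 179144/235 = 140369/235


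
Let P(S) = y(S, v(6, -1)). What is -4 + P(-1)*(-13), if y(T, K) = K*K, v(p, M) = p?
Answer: -472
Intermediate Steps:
y(T, K) = K**2
P(S) = 36 (P(S) = 6**2 = 36)
-4 + P(-1)*(-13) = -4 + 36*(-13) = -4 - 468 = -472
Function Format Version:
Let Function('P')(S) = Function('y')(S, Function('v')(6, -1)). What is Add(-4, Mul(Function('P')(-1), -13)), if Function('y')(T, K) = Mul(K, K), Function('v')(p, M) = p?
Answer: -472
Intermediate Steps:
Function('y')(T, K) = Pow(K, 2)
Function('P')(S) = 36 (Function('P')(S) = Pow(6, 2) = 36)
Add(-4, Mul(Function('P')(-1), -13)) = Add(-4, Mul(36, -13)) = Add(-4, -468) = -472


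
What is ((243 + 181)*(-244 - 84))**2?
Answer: 19341021184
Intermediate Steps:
((243 + 181)*(-244 - 84))**2 = (424*(-328))**2 = (-139072)**2 = 19341021184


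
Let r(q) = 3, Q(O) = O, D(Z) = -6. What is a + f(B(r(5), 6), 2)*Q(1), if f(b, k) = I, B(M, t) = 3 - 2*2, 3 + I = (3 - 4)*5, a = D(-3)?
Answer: -14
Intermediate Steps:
a = -6
I = -8 (I = -3 + (3 - 4)*5 = -3 - 1*5 = -3 - 5 = -8)
B(M, t) = -1 (B(M, t) = 3 - 4 = -1)
f(b, k) = -8
a + f(B(r(5), 6), 2)*Q(1) = -6 - 8*1 = -6 - 8 = -14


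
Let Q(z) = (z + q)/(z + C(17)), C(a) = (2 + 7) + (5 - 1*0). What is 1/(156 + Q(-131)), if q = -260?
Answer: 117/18643 ≈ 0.0062758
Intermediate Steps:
C(a) = 14 (C(a) = 9 + (5 + 0) = 9 + 5 = 14)
Q(z) = (-260 + z)/(14 + z) (Q(z) = (z - 260)/(z + 14) = (-260 + z)/(14 + z))
1/(156 + Q(-131)) = 1/(156 + (-260 - 131)/(14 - 131)) = 1/(156 - 391/(-117)) = 1/(156 - 1/117*(-391)) = 1/(156 + 391/117) = 1/(18643/117) = 117/18643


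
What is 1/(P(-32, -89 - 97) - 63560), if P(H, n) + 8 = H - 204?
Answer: -1/63804 ≈ -1.5673e-5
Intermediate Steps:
P(H, n) = -212 + H (P(H, n) = -8 + (H - 204) = -8 + (-204 + H) = -212 + H)
1/(P(-32, -89 - 97) - 63560) = 1/((-212 - 32) - 63560) = 1/(-244 - 63560) = 1/(-63804) = -1/63804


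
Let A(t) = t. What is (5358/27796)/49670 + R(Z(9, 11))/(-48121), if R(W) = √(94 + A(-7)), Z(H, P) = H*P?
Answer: 2679/690313660 - √87/48121 ≈ -0.00018995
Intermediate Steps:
R(W) = √87 (R(W) = √(94 - 7) = √87)
(5358/27796)/49670 + R(Z(9, 11))/(-48121) = (5358/27796)/49670 + √87/(-48121) = (5358*(1/27796))*(1/49670) + √87*(-1/48121) = (2679/13898)*(1/49670) - √87/48121 = 2679/690313660 - √87/48121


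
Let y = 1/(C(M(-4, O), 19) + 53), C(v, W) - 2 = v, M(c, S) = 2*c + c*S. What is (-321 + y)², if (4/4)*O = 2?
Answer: 156700324/1521 ≈ 1.0302e+5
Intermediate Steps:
O = 2
M(c, S) = 2*c + S*c
C(v, W) = 2 + v
y = 1/39 (y = 1/((2 - 4*(2 + 2)) + 53) = 1/((2 - 4*4) + 53) = 1/((2 - 16) + 53) = 1/(-14 + 53) = 1/39 ≈ 0.025641)
(-321 + y)² = (-321 + 1/39)² = (-12518/39)² = 156700324/1521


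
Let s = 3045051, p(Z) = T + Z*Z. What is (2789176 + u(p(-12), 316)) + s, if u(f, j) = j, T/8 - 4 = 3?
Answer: 5834543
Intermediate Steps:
T = 56 (T = 32 + 8*3 = 32 + 24 = 56)
p(Z) = 56 + Z² (p(Z) = 56 + Z*Z = 56 + Z²)
(2789176 + u(p(-12), 316)) + s = (2789176 + 316) + 3045051 = 2789492 + 3045051 = 5834543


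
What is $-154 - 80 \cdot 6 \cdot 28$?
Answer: $-13594$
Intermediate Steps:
$-154 - 80 \cdot 6 \cdot 28 = -154 - 13440 = -13594$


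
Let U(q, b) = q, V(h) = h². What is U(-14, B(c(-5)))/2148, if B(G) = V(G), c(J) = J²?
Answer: -7/1074 ≈ -0.0065177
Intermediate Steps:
B(G) = G²
U(-14, B(c(-5)))/2148 = -14/2148 = -14*1/2148 = -7/1074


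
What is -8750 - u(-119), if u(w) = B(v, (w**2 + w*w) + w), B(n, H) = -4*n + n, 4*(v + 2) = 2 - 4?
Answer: -17515/2 ≈ -8757.5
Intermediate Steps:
v = -5/2 (v = -2 + (2 - 4)/4 = -2 + (1/4)*(-2) = -2 - 1/2 = -5/2 ≈ -2.5000)
B(n, H) = -3*n
u(w) = 15/2 (u(w) = -3*(-5/2) = 15/2)
-8750 - u(-119) = -8750 - 1*15/2 = -8750 - 15/2 = -17515/2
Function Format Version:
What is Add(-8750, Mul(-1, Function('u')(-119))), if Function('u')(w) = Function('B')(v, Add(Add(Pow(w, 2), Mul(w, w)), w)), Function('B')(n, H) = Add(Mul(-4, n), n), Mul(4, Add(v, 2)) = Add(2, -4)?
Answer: Rational(-17515, 2) ≈ -8757.5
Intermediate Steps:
v = Rational(-5, 2) (v = Add(-2, Mul(Rational(1, 4), Add(2, -4))) = Add(-2, Mul(Rational(1, 4), -2)) = Add(-2, Rational(-1, 2)) = Rational(-5, 2) ≈ -2.5000)
Function('B')(n, H) = Mul(-3, n)
Function('u')(w) = Rational(15, 2) (Function('u')(w) = Mul(-3, Rational(-5, 2)) = Rational(15, 2))
Add(-8750, Mul(-1, Function('u')(-119))) = Add(-8750, Mul(-1, Rational(15, 2))) = Add(-8750, Rational(-15, 2)) = Rational(-17515, 2)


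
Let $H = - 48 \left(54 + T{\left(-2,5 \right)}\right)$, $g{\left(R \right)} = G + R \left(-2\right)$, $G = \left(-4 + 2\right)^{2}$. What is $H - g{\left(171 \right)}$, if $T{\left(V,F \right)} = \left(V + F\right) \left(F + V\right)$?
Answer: $-2686$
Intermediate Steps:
$T{\left(V,F \right)} = \left(F + V\right)^{2}$ ($T{\left(V,F \right)} = \left(F + V\right) \left(F + V\right) = \left(F + V\right)^{2}$)
$G = 4$ ($G = \left(-2\right)^{2} = 4$)
$g{\left(R \right)} = 4 - 2 R$ ($g{\left(R \right)} = 4 + R \left(-2\right) = 4 - 2 R$)
$H = -3024$ ($H = - 48 \left(54 + \left(5 - 2\right)^{2}\right) = - 48 \left(54 + 3^{2}\right) = - 48 \left(54 + 9\right) = \left(-48\right) 63 = -3024$)
$H - g{\left(171 \right)} = -3024 - \left(4 - 342\right) = -3024 - -338 = -3024 + 338 = -2686$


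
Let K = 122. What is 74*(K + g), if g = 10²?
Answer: 16428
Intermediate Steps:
g = 100
74*(K + g) = 74*(122 + 100) = 74*222 = 16428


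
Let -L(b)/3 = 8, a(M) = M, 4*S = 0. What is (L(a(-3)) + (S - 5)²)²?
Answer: 1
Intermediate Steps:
S = 0 (S = (¼)*0 = 0)
L(b) = -24 (L(b) = -3*8 = -24)
(L(a(-3)) + (S - 5)²)² = (-24 + (0 - 5)²)² = (-24 + (-5)²)² = (-24 + 25)² = 1² = 1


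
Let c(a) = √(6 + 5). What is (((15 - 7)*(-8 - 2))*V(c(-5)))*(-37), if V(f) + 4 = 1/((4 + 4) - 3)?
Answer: -11248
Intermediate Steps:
c(a) = √11
V(f) = -19/5 (V(f) = -4 + 1/((4 + 4) - 3) = -4 + 1/(8 - 3) = -4 + 1/5 = -4 + ⅕ = -19/5)
(((15 - 7)*(-8 - 2))*V(c(-5)))*(-37) = (((15 - 7)*(-8 - 2))*(-19/5))*(-37) = ((8*(-10))*(-19/5))*(-37) = -80*(-19/5)*(-37) = 304*(-37) = -11248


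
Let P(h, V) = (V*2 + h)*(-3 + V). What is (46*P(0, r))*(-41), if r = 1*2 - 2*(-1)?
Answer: -15088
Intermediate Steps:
r = 4 (r = 2 + 2 = 4)
P(h, V) = (-3 + V)*(h + 2*V) (P(h, V) = (2*V + h)*(-3 + V) = (h + 2*V)*(-3 + V) = (-3 + V)*(h + 2*V))
(46*P(0, r))*(-41) = (46*(-6*4 - 3*0 + 2*4² + 4*0))*(-41) = (46*(-24 + 0 + 2*16 + 0))*(-41) = (46*(-24 + 0 + 32 + 0))*(-41) = (46*8)*(-41) = 368*(-41) = -15088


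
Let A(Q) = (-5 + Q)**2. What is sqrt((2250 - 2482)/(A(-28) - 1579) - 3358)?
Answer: I*sqrt(4112970)/35 ≈ 57.944*I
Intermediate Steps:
sqrt((2250 - 2482)/(A(-28) - 1579) - 3358) = sqrt((2250 - 2482)/((-5 - 28)**2 - 1579) - 3358) = sqrt(-232/((-33)**2 - 1579) - 3358) = sqrt(-232/(1089 - 1579) - 3358) = sqrt(-232/(-490) - 3358) = sqrt(-232*(-1/490) - 3358) = sqrt(116/245 - 3358) = sqrt(-822594/245) = I*sqrt(4112970)/35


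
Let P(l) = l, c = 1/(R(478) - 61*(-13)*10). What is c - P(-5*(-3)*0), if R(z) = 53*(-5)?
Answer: 1/7665 ≈ 0.00013046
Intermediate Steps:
R(z) = -265
c = 1/7665 (c = 1/(-265 - 61*(-13)*10) = 1/(-265 + 793*10) = 1/(-265 + 7930) = 1/7665 ≈ 0.00013046)
c - P(-5*(-3)*0) = 1/7665 - (-5*(-3))*0 = 1/7665 - 15*0 = 1/7665 - 1*0 = 1/7665 + 0 = 1/7665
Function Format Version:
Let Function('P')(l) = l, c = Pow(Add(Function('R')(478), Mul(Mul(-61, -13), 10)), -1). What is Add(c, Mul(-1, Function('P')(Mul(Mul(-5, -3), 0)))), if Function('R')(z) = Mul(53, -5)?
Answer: Rational(1, 7665) ≈ 0.00013046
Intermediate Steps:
Function('R')(z) = -265
c = Rational(1, 7665) (c = Pow(Add(-265, Mul(Mul(-61, -13), 10)), -1) = Pow(Add(-265, Mul(793, 10)), -1) = Pow(Add(-265, 7930), -1) = Pow(7665, -1) = Rational(1, 7665) ≈ 0.00013046)
Add(c, Mul(-1, Function('P')(Mul(Mul(-5, -3), 0)))) = Add(Rational(1, 7665), Mul(-1, Mul(Mul(-5, -3), 0))) = Add(Rational(1, 7665), Mul(-1, Mul(15, 0))) = Add(Rational(1, 7665), Mul(-1, 0)) = Add(Rational(1, 7665), 0) = Rational(1, 7665)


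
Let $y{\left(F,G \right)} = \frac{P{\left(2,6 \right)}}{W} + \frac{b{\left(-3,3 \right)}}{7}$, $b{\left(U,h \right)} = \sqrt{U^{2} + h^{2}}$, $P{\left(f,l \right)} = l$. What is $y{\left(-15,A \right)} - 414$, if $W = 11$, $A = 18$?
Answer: $- \frac{4548}{11} + \frac{3 \sqrt{2}}{7} \approx -412.85$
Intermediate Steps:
$y{\left(F,G \right)} = \frac{6}{11} + \frac{3 \sqrt{2}}{7}$ ($y{\left(F,G \right)} = \frac{6}{11} + \frac{\sqrt{\left(-3\right)^{2} + 3^{2}}}{7} = 6 \cdot \frac{1}{11} + \sqrt{9 + 9} \cdot \frac{1}{7} = \frac{6}{11} + \sqrt{18} \cdot \frac{1}{7} = \frac{6}{11} + 3 \sqrt{2} \cdot \frac{1}{7} = \frac{6}{11} + \frac{3 \sqrt{2}}{7}$)
$y{\left(-15,A \right)} - 414 = \left(\frac{6}{11} + \frac{3 \sqrt{2}}{7}\right) - 414 = - \frac{4548}{11} + \frac{3 \sqrt{2}}{7}$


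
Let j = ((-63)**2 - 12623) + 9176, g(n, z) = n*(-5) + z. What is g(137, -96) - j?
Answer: -1303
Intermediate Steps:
g(n, z) = z - 5*n (g(n, z) = -5*n + z = z - 5*n)
j = 522 (j = (3969 - 12623) + 9176 = -8654 + 9176 = 522)
g(137, -96) - j = (-96 - 5*137) - 1*522 = (-96 - 685) - 522 = -781 - 522 = -1303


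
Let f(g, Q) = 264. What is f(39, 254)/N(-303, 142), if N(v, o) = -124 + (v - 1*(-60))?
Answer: -264/367 ≈ -0.71935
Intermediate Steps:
N(v, o) = -64 + v (N(v, o) = -124 + (v + 60) = -124 + (60 + v) = -64 + v)
f(39, 254)/N(-303, 142) = 264/(-64 - 303) = 264/(-367) = 264*(-1/367) = -264/367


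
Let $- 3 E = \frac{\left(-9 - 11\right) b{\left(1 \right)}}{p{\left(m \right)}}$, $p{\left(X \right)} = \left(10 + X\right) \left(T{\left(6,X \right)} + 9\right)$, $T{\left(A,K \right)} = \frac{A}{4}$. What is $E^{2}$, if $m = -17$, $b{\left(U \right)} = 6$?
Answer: $\frac{6400}{21609} \approx 0.29617$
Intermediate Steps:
$T{\left(A,K \right)} = \frac{A}{4}$ ($T{\left(A,K \right)} = A \frac{1}{4} = \frac{A}{4}$)
$p{\left(X \right)} = 105 + \frac{21 X}{2}$ ($p{\left(X \right)} = \left(10 + X\right) \left(\frac{1}{4} \cdot 6 + 9\right) = \left(10 + X\right) \left(\frac{3}{2} + 9\right) = \left(10 + X\right) \frac{21}{2} = 105 + \frac{21 X}{2}$)
$E = - \frac{80}{147}$ ($E = - \frac{\left(-9 - 11\right) 6 \frac{1}{105 + \frac{21}{2} \left(-17\right)}}{3} = - \frac{\left(-20\right) 6 \frac{1}{105 - \frac{357}{2}}}{3} = - \frac{\left(-120\right) \frac{1}{- \frac{147}{2}}}{3} = - \frac{\left(-120\right) \left(- \frac{2}{147}\right)}{3} = \left(- \frac{1}{3}\right) \frac{80}{49} = - \frac{80}{147} \approx -0.54422$)
$E^{2} = \left(- \frac{80}{147}\right)^{2} = \frac{6400}{21609}$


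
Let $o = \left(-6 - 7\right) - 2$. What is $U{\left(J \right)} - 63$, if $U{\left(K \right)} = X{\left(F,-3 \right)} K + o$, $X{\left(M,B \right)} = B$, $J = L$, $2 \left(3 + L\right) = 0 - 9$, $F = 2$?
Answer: $- \frac{111}{2} \approx -55.5$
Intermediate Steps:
$L = - \frac{15}{2}$ ($L = -3 + \frac{0 - 9}{2} = -3 + \frac{1}{2} \left(-9\right) = -3 - \frac{9}{2} = - \frac{15}{2} \approx -7.5$)
$J = - \frac{15}{2} \approx -7.5$
$o = -15$ ($o = -13 - 2 = -15$)
$U{\left(K \right)} = -15 - 3 K$ ($U{\left(K \right)} = - 3 K - 15 = -15 - 3 K$)
$U{\left(J \right)} - 63 = \left(-15 - - \frac{45}{2}\right) - 63 = \left(-15 + \frac{45}{2}\right) - 63 = \frac{15}{2} - 63 = - \frac{111}{2}$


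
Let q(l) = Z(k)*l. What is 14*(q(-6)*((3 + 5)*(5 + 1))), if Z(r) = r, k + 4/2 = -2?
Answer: 16128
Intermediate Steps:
k = -4 (k = -2 - 2 = -4)
q(l) = -4*l
14*(q(-6)*((3 + 5)*(5 + 1))) = 14*((-4*(-6))*((3 + 5)*(5 + 1))) = 14*(24*(8*6)) = 14*(24*48) = 14*1152 = 16128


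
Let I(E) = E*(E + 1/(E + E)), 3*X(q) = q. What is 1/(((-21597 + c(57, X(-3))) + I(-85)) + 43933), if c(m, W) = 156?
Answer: 2/59435 ≈ 3.3650e-5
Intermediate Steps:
X(q) = q/3
I(E) = E*(E + 1/(2*E))
1/(((-21597 + c(57, X(-3))) + I(-85)) + 43933) = 1/(((-21597 + 156) + (1/2 + (-85)**2)) + 43933) = 1/((-21441 + (1/2 + 7225)) + 43933) = 1/((-21441 + 14451/2) + 43933) = 1/(-28431/2 + 43933) = 1/(59435/2) = 2/59435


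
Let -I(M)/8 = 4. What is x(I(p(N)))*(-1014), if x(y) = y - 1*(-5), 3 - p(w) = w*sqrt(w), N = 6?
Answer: 27378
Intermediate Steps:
p(w) = 3 - w**(3/2) (p(w) = 3 - w*sqrt(w) = 3 - w**(3/2))
I(M) = -32 (I(M) = -8*4 = -32)
x(y) = 5 + y (x(y) = y + 5 = 5 + y)
x(I(p(N)))*(-1014) = (5 - 32)*(-1014) = -27*(-1014) = 27378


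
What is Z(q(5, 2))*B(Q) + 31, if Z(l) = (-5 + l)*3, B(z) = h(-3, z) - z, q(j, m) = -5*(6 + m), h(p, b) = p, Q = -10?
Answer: -914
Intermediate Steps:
q(j, m) = -30 - 5*m
B(z) = -3 - z
Z(l) = -15 + 3*l
Z(q(5, 2))*B(Q) + 31 = (-15 + 3*(-30 - 5*2))*(-3 - 1*(-10)) + 31 = (-15 + 3*(-30 - 10))*(-3 + 10) + 31 = (-15 + 3*(-40))*7 + 31 = (-15 - 120)*7 + 31 = -135*7 + 31 = -945 + 31 = -914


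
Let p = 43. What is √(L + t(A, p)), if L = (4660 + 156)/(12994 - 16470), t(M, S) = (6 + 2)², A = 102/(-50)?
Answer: 2*√11821007/869 ≈ 7.9129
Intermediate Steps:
A = -51/25 (A = 102*(-1/50) = -51/25 ≈ -2.0400)
t(M, S) = 64 (t(M, S) = 8² = 64)
L = -1204/869 (L = 4816/(-3476) = 4816*(-1/3476) = -1204/869 ≈ -1.3855)
√(L + t(A, p)) = √(-1204/869 + 64) = √(54412/869) = 2*√11821007/869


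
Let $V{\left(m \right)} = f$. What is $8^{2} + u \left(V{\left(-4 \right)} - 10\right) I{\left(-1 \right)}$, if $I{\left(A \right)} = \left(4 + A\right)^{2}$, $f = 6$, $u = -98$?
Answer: $3592$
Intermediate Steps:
$V{\left(m \right)} = 6$
$8^{2} + u \left(V{\left(-4 \right)} - 10\right) I{\left(-1 \right)} = 8^{2} - 98 \left(6 - 10\right) \left(4 - 1\right)^{2} = 64 - 98 \left(- 4 \cdot 3^{2}\right) = 64 - 98 \left(\left(-4\right) 9\right) = 64 - -3528 = 64 + 3528 = 3592$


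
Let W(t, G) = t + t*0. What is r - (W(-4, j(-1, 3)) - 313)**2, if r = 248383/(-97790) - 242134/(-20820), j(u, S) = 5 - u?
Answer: -1022879355422/10179939 ≈ -1.0048e+5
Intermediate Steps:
W(t, G) = t (W(t, G) = t + 0 = t)
r = 92534749/10179939 (r = 248383*(-1/97790) - 242134*(-1/20820) = -248383/97790 + 121067/10410 = 92534749/10179939 ≈ 9.0899)
r - (W(-4, j(-1, 3)) - 313)**2 = 92534749/10179939 - (-4 - 313)**2 = 92534749/10179939 - 1*(-317)**2 = 92534749/10179939 - 1*100489 = 92534749/10179939 - 100489 = -1022879355422/10179939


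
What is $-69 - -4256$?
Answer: $4187$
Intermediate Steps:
$-69 - -4256 = -69 + 4256 = 4187$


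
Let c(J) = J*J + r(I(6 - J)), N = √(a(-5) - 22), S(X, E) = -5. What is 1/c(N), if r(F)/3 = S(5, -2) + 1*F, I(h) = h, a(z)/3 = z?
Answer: I/(-34*I + 3*√37) ≈ -0.022834 + 0.012255*I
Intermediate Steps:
a(z) = 3*z
r(F) = -15 + 3*F (r(F) = 3*(-5 + 1*F) = 3*(-5 + F) = -15 + 3*F)
N = I*√37 (N = √(3*(-5) - 22) = √(-15 - 22) = √(-37) = I*√37 ≈ 6.0828*I)
c(J) = 3 + J² - 3*J (c(J) = J*J + (-15 + 3*(6 - J)) = J² + (-15 + (18 - 3*J)) = J² + (3 - 3*J) = 3 + J² - 3*J)
1/c(N) = 1/(3 + (I*√37)² - 3*I*√37) = 1/(3 - 37 - 3*I*√37) = 1/(-34 - 3*I*√37)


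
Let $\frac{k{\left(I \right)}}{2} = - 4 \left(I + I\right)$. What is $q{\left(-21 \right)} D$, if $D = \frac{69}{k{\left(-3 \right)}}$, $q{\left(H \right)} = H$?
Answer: $- \frac{483}{16} \approx -30.188$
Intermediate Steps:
$k{\left(I \right)} = - 16 I$ ($k{\left(I \right)} = 2 \left(- 4 \left(I + I\right)\right) = 2 \left(- 4 \cdot 2 I\right) = 2 \left(- 8 I\right) = - 16 I$)
$D = \frac{23}{16}$ ($D = \frac{69}{\left(-16\right) \left(-3\right)} = \frac{69}{48} = 69 \cdot \frac{1}{48} = \frac{23}{16} \approx 1.4375$)
$q{\left(-21 \right)} D = \left(-21\right) \frac{23}{16} = - \frac{483}{16}$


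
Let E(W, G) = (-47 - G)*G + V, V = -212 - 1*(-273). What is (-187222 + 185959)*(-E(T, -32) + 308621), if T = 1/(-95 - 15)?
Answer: -389105040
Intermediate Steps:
T = -1/110 (T = 1/(-110) = -1/110 ≈ -0.0090909)
V = 61 (V = -212 + 273 = 61)
E(W, G) = 61 + G*(-47 - G) (E(W, G) = (-47 - G)*G + 61 = G*(-47 - G) + 61 = 61 + G*(-47 - G))
(-187222 + 185959)*(-E(T, -32) + 308621) = (-187222 + 185959)*(-(61 - 1*(-32)**2 - 47*(-32)) + 308621) = -1263*(-(61 - 1*1024 + 1504) + 308621) = -1263*(-(61 - 1024 + 1504) + 308621) = -1263*(-1*541 + 308621) = -1263*(-541 + 308621) = -1263*308080 = -389105040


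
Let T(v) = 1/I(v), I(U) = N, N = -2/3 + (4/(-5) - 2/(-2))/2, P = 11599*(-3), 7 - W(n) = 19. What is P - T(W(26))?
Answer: -591519/17 ≈ -34795.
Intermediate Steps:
W(n) = -12 (W(n) = 7 - 1*19 = 7 - 19 = -12)
P = -34797
N = -17/30 (N = -2*1/3 + (4*(-1/5) - 2*(-1/2))*(1/2) = -2/3 + (-4/5 + 1)*(1/2) = -2/3 + (1/5)*(1/2) = -2/3 + 1/10 = -17/30 ≈ -0.56667)
I(U) = -17/30
T(v) = -30/17 (T(v) = 1/(-17/30) = -30/17)
P - T(W(26)) = -34797 - 1*(-30/17) = -34797 + 30/17 = -591519/17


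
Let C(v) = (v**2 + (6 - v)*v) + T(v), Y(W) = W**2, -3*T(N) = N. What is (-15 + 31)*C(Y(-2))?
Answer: 1088/3 ≈ 362.67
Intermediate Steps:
T(N) = -N/3
C(v) = v**2 - v/3 + v*(6 - v) (C(v) = (v**2 + (6 - v)*v) - v/3 = (v**2 + v*(6 - v)) - v/3 = v**2 - v/3 + v*(6 - v))
(-15 + 31)*C(Y(-2)) = (-15 + 31)*((17/3)*(-2)**2) = 16*((17/3)*4) = 16*(68/3) = 1088/3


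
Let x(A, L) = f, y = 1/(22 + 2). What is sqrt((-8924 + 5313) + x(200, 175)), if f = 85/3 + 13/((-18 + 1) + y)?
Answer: 2*I*sqrt(1335582303)/1221 ≈ 59.862*I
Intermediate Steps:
y = 1/24 ≈ 0.041667
f = 33659/1221 (f = 85/3 + 13/((-18 + 1) + 1/24) = 85*(1/3) + 13/(-17 + 1/24) = 85/3 + 13/(-407/24) = 85/3 + 13*(-24/407) = 85/3 - 312/407 = 33659/1221 ≈ 27.567)
x(A, L) = 33659/1221
sqrt((-8924 + 5313) + x(200, 175)) = sqrt((-8924 + 5313) + 33659/1221) = sqrt(-3611 + 33659/1221) = sqrt(-4375372/1221) = 2*I*sqrt(1335582303)/1221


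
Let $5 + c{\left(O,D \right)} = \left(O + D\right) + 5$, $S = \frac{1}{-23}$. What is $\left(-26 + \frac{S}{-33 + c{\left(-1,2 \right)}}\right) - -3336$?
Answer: $\frac{2436161}{736} \approx 3310.0$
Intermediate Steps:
$S = - \frac{1}{23} \approx -0.043478$
$c{\left(O,D \right)} = D + O$ ($c{\left(O,D \right)} = -5 + \left(\left(O + D\right) + 5\right) = -5 + \left(\left(D + O\right) + 5\right) = -5 + \left(5 + D + O\right) = D + O$)
$\left(-26 + \frac{S}{-33 + c{\left(-1,2 \right)}}\right) - -3336 = \left(-26 + \frac{1}{-33 + \left(2 - 1\right)} \left(- \frac{1}{23}\right)\right) - -3336 = \left(-26 + \frac{1}{-33 + 1} \left(- \frac{1}{23}\right)\right) + 3336 = \left(-26 + \frac{1}{-32} \left(- \frac{1}{23}\right)\right) + 3336 = \left(-26 - - \frac{1}{736}\right) + 3336 = \left(-26 + \frac{1}{736}\right) + 3336 = - \frac{19135}{736} + 3336 = \frac{2436161}{736}$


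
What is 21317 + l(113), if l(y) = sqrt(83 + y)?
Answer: 21331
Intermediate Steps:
21317 + l(113) = 21317 + sqrt(83 + 113) = 21317 + sqrt(196) = 21317 + 14 = 21331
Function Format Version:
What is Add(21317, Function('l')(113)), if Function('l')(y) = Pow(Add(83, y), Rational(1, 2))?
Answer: 21331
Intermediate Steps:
Add(21317, Function('l')(113)) = Add(21317, Pow(Add(83, 113), Rational(1, 2))) = Add(21317, Pow(196, Rational(1, 2))) = Add(21317, 14) = 21331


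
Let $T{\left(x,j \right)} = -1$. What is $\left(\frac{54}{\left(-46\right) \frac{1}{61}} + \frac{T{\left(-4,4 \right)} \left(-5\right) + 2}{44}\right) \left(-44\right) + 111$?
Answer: $\frac{74860}{23} \approx 3254.8$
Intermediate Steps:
$\left(\frac{54}{\left(-46\right) \frac{1}{61}} + \frac{T{\left(-4,4 \right)} \left(-5\right) + 2}{44}\right) \left(-44\right) + 111 = \left(\frac{54}{\left(-46\right) \frac{1}{61}} + \frac{\left(-1\right) \left(-5\right) + 2}{44}\right) \left(-44\right) + 111 = \left(\frac{54}{\left(-46\right) \frac{1}{61}} + \left(5 + 2\right) \frac{1}{44}\right) \left(-44\right) + 111 = \left(\frac{54}{- \frac{46}{61}} + 7 \cdot \frac{1}{44}\right) \left(-44\right) + 111 = \left(54 \left(- \frac{61}{46}\right) + \frac{7}{44}\right) \left(-44\right) + 111 = \left(- \frac{1647}{23} + \frac{7}{44}\right) \left(-44\right) + 111 = \left(- \frac{72307}{1012}\right) \left(-44\right) + 111 = \frac{72307}{23} + 111 = \frac{74860}{23}$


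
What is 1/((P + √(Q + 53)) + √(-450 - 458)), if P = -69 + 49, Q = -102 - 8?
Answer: 1/(-20 + I*√57 + 2*I*√227) ≈ -0.010989 - 0.020705*I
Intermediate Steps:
Q = -110
P = -20
1/((P + √(Q + 53)) + √(-450 - 458)) = 1/((-20 + √(-110 + 53)) + √(-450 - 458)) = 1/((-20 + √(-57)) + √(-908)) = 1/((-20 + I*√57) + 2*I*√227) = 1/(-20 + I*√57 + 2*I*√227)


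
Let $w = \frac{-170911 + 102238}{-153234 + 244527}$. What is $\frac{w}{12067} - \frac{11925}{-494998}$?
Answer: $\frac{397059882637}{16524422699386} \approx 0.024029$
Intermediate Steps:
$w = - \frac{22891}{30431}$ ($w = - \frac{68673}{91293} = \left(-68673\right) \frac{1}{91293} = - \frac{22891}{30431} \approx -0.75223$)
$\frac{w}{12067} - \frac{11925}{-494998} = - \frac{22891}{30431 \cdot 12067} - \frac{11925}{-494998} = \left(- \frac{22891}{30431}\right) \frac{1}{12067} - - \frac{11925}{494998} = - \frac{2081}{33382807} + \frac{11925}{494998} = \frac{397059882637}{16524422699386}$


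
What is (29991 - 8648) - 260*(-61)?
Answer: 37203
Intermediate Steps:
(29991 - 8648) - 260*(-61) = 21343 + 15860 = 37203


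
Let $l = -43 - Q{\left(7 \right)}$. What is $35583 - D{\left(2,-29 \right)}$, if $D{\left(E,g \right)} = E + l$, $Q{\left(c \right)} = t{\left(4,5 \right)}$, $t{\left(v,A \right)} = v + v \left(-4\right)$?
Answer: $35612$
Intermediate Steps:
$t{\left(v,A \right)} = - 3 v$ ($t{\left(v,A \right)} = v - 4 v = - 3 v$)
$Q{\left(c \right)} = -12$ ($Q{\left(c \right)} = \left(-3\right) 4 = -12$)
$l = -31$ ($l = -43 - -12 = -43 + 12 = -31$)
$D{\left(E,g \right)} = -31 + E$ ($D{\left(E,g \right)} = E - 31 = -31 + E$)
$35583 - D{\left(2,-29 \right)} = 35583 - \left(-31 + 2\right) = 35583 - -29 = 35583 + 29 = 35612$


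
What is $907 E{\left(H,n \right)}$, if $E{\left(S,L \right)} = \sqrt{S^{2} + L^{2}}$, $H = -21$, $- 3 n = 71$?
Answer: $\frac{907 \sqrt{9010}}{3} \approx 28698.0$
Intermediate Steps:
$n = - \frac{71}{3}$ ($n = \left(- \frac{1}{3}\right) 71 = - \frac{71}{3} \approx -23.667$)
$E{\left(S,L \right)} = \sqrt{L^{2} + S^{2}}$
$907 E{\left(H,n \right)} = 907 \sqrt{\left(- \frac{71}{3}\right)^{2} + \left(-21\right)^{2}} = 907 \sqrt{\frac{5041}{9} + 441} = 907 \sqrt{\frac{9010}{9}} = 907 \frac{\sqrt{9010}}{3} = \frac{907 \sqrt{9010}}{3}$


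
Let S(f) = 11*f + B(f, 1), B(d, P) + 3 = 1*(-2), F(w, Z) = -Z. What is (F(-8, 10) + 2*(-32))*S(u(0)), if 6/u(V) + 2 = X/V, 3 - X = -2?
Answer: 370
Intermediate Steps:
X = 5 (X = 3 - 1*(-2) = 3 + 2 = 5)
u(V) = 6/(-2 + 5/V)
B(d, P) = -5 (B(d, P) = -3 + 1*(-2) = -3 - 2 = -5)
S(f) = -5 + 11*f (S(f) = 11*f - 5 = -5 + 11*f)
(F(-8, 10) + 2*(-32))*S(u(0)) = (-1*10 + 2*(-32))*(-5 + 11*(-6*0/(-5 + 2*0))) = (-10 - 64)*(-5 + 11*(-6*0/(-5 + 0))) = -74*(-5 + 11*(-6*0/(-5))) = -74*(-5 + 11*(-6*0*(-⅕))) = -74*(-5 + 11*0) = -74*(-5 + 0) = -74*(-5) = 370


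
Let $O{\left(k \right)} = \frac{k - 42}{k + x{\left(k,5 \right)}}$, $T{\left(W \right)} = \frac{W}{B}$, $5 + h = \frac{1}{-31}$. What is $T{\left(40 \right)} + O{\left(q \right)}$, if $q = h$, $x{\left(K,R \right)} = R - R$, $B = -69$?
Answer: $\frac{15727}{1794} \approx 8.7664$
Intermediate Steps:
$h = - \frac{156}{31}$ ($h = -5 + \frac{1}{-31} = -5 - \frac{1}{31} = - \frac{156}{31} \approx -5.0323$)
$x{\left(K,R \right)} = 0$
$q = - \frac{156}{31} \approx -5.0323$
$T{\left(W \right)} = - \frac{W}{69}$ ($T{\left(W \right)} = \frac{W}{-69} = W \left(- \frac{1}{69}\right) = - \frac{W}{69}$)
$O{\left(k \right)} = \frac{-42 + k}{k}$ ($O{\left(k \right)} = \frac{k - 42}{k + 0} = \frac{-42 + k}{k}$)
$T{\left(40 \right)} + O{\left(q \right)} = \left(- \frac{1}{69}\right) 40 + \frac{-42 - \frac{156}{31}}{- \frac{156}{31}} = - \frac{40}{69} - - \frac{243}{26} = - \frac{40}{69} + \frac{243}{26} = \frac{15727}{1794}$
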